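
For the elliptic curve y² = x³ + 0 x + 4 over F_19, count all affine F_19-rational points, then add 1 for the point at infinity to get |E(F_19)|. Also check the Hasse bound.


Affine points = {(0, 2), (0, 17), (1, 9), (1, 10), (4, 7), (4, 12), (6, 7), (6, 12), (7, 9), (7, 10), (9, 7), (9, 12), (10, 4), (10, 15), (11, 9), (11, 10), (13, 4), (13, 15), (15, 4), (15, 15)}; affine count = 20; |E(F_19)| = 21.

Discriminant check: Δ ∝ 4a³ + 27b² = 4·0³ + 27·4² = 4·0 + 27·16 ≡ 14 (mod 19). Nonzero ⇒ E is nonsingular.
For each x ∈ F_19, compute rhs = x³ + 0·x + 4 mod 19, then count y ∈ F_19 with y² ≡ rhs.
  x = 0: rhs = 4, matching y values: 2, 17 (2 points).
  x = 1: rhs = 5, matching y values: 9, 10 (2 points).
  x = 2: rhs = 12, matching y values: none (0 points).
  x = 3: rhs = 12, matching y values: none (0 points).
  x = 4: rhs = 11, matching y values: 7, 12 (2 points).
  x = 5: rhs = 15, matching y values: none (0 points).
  x = 6: rhs = 11, matching y values: 7, 12 (2 points).
  x = 7: rhs = 5, matching y values: 9, 10 (2 points).
  x = 8: rhs = 3, matching y values: none (0 points).
  x = 9: rhs = 11, matching y values: 7, 12 (2 points).
  x = 10: rhs = 16, matching y values: 4, 15 (2 points).
  x = 11: rhs = 5, matching y values: 9, 10 (2 points).
  x = 12: rhs = 3, matching y values: none (0 points).
  x = 13: rhs = 16, matching y values: 4, 15 (2 points).
  x = 14: rhs = 12, matching y values: none (0 points).
  x = 15: rhs = 16, matching y values: 4, 15 (2 points).
  x = 16: rhs = 15, matching y values: none (0 points).
  x = 17: rhs = 15, matching y values: none (0 points).
  x = 18: rhs = 3, matching y values: none (0 points).
Total affine count: 20.
Full point count |E(F_19)| = 20 + 1 = 21.
Hasse bound: |21 − (19+1)| = |1| = 1 ≤ 2√19 ≈ 8.7178 ✓.


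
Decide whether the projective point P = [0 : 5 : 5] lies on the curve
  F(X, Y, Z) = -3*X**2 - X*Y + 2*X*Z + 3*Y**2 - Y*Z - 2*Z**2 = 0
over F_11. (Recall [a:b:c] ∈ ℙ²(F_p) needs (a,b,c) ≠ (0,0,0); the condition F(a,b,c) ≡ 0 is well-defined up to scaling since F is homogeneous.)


F(0,5,5) ≡ 0 (mod 11); P is on the curve.

Evaluate F(0, 5, 5) term-by-term (mod 11).
  -3*X**2 ↦ -3·0·1·1 = 0
  -X*Y ↦ -1·0·5·1 = 0
  2*X*Z ↦ 2·0·1·5 = 0
  3*Y**2 ↦ 3·1·25·1 = 75
  -Y*Z ↦ -1·1·5·5 = -25
  -2*Z**2 ↦ -2·1·1·25 = -50
Sum: F(0, 5, 5) = (0) + (0) + (0) + (75) + (-25) + (-50) = 0.
Reducing mod 11: 0 ≡ 0 (mod 11).
Since F(a, b, c) ≡ 0 (mod 11), P lies on the curve.


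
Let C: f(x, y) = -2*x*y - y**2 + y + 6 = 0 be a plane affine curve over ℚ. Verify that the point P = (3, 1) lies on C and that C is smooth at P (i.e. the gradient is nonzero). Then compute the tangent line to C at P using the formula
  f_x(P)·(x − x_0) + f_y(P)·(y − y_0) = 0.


Tangent line at P: -2*x - 7*y + 13 = 0.

Step 1: f(3, 1) = 0, so P lies on C.
Step 2: partial derivatives
  f_x(x, y) = -2*y, f_y(x, y) = -2*x - 2*y + 1.
  f_x(P) = -2, f_y(P) = -7 (gradient nonzero, so P is smooth).
Step 3: tangent line at P: -2·(x − 3) + -7·(y − 1) = 0.
Expanding: -2*x - 7*y + 13 = 0.


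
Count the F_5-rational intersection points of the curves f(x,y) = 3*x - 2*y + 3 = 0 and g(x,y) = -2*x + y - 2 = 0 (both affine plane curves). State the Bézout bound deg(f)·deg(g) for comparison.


Common zeros: {(4, 0)}; count = 1; Bézout bound = 1.

deg(f) = 1, deg(g) = 1, so Bézout bound = 1.
Scan x ∈ F_5. For each x, list the y ∈ F_5 with f(x, y) ≡ 0 and those with g(x, y) ≡ 0 (mod 5); the common zeros in that column are the intersection.
  x = 0: f ≡ 0 at y ∈ {4}; g ≡ 0 at y ∈ {2}; common: ∅.
  x = 1: f ≡ 0 at y ∈ {3}; g ≡ 0 at y ∈ {4}; common: ∅.
  x = 2: f ≡ 0 at y ∈ {2}; g ≡ 0 at y ∈ {1}; common: ∅.
  x = 3: f ≡ 0 at y ∈ {1}; g ≡ 0 at y ∈ {3}; common: ∅.
  x = 4: f ≡ 0 at y ∈ {0}; g ≡ 0 at y ∈ {0}; common: {0}.
Collecting: common zeros = {(4, 0)}, so the count is 1.
Comparison with the Bézout bound: 1 ≤ 1 = deg(f)·deg(g), as expected for curves with no common component (the bound is attained).


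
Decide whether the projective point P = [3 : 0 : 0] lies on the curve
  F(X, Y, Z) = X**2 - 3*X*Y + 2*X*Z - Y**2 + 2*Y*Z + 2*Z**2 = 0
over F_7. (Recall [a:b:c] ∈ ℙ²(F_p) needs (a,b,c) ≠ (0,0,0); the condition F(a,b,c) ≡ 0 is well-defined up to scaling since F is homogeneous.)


F(3,0,0) ≡ 2 (mod 7); P is NOT on the curve.

Evaluate F(3, 0, 0) term-by-term (mod 7).
  X**2 ↦ 1·9·1·1 = 9
  -3*X*Y ↦ -3·3·0·1 = 0
  2*X*Z ↦ 2·3·1·0 = 0
  -Y**2 ↦ -1·1·0·1 = 0
  2*Y*Z ↦ 2·1·0·0 = 0
  2*Z**2 ↦ 2·1·1·0 = 0
Sum: F(3, 0, 0) = (9) + (0) + (0) + (0) + (0) + (0) = 9.
Reducing mod 7: 9 ≡ 2 (mod 7).
Since F(a, b, c) ≡ 2 ≠ 0 (mod 7), P does NOT lie on the curve.


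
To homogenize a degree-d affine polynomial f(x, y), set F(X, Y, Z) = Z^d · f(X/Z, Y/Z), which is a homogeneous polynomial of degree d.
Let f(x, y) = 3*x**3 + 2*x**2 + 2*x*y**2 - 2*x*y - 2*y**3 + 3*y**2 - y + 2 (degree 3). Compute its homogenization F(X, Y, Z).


F(X, Y, Z) = 3*X**3 + 2*X**2*Z + 2*X*Y**2 - 2*X*Y*Z - 2*Y**3 + 3*Y**2*Z - Y*Z**2 + 2*Z**3

deg(f) = 3.
Substitute x = X/Z, y = Y/Z into f, then multiply by Z^3.
  monomial 3·x^3·y^0 ↦ 3·X^3·Y^0·Z^0.
  monomial 2·x^2·y^0 ↦ 2·X^2·Y^0·Z^1.
  monomial 2·x^1·y^2 ↦ 2·X^1·Y^2·Z^0.
  monomial -2·x^1·y^1 ↦ -2·X^1·Y^1·Z^1.
  monomial -2·x^0·y^3 ↦ -2·X^0·Y^3·Z^0.
  monomial 3·x^0·y^2 ↦ 3·X^0·Y^2·Z^1.
  monomial -1·x^0·y^1 ↦ -1·X^0·Y^1·Z^2.
  monomial 2·x^0·y^0 ↦ 2·X^0·Y^0·Z^3.
Collecting: F(X, Y, Z) = 3*X**3 + 2*X**2*Z + 2*X*Y**2 - 2*X*Y*Z - 2*Y**3 + 3*Y**2*Z - Y*Z**2 + 2*Z**3.


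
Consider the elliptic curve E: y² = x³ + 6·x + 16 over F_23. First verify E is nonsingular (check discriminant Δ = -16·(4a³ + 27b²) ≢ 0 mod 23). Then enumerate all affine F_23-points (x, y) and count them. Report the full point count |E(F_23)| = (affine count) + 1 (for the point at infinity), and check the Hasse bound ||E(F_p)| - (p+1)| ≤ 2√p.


Affine points = {(0, 4), (0, 19), (1, 0), (2, 6), (2, 17), (4, 9), (4, 14), (8, 1), (8, 22), (10, 8), (10, 15), (15, 10), (15, 13), (22, 3), (22, 20)}; affine count = 15; |E(F_23)| = 16.

Discriminant check: Δ ∝ 4a³ + 27b² = 4·6³ + 27·16² = 4·216 + 27·256 ≡ 2 (mod 23). Nonzero ⇒ E is nonsingular.
For each x ∈ F_23, compute rhs = x³ + 6·x + 16 mod 23, then count y ∈ F_23 with y² ≡ rhs.
  x = 0: rhs = 16, matching y values: 4, 19 (2 points).
  x = 1: rhs = 0, matching y values: 0 (1 points).
  x = 2: rhs = 13, matching y values: 6, 17 (2 points).
  x = 3: rhs = 15, matching y values: none (0 points).
  x = 4: rhs = 12, matching y values: 9, 14 (2 points).
  x = 5: rhs = 10, matching y values: none (0 points).
  x = 6: rhs = 15, matching y values: none (0 points).
  x = 7: rhs = 10, matching y values: none (0 points).
  x = 8: rhs = 1, matching y values: 1, 22 (2 points).
  x = 9: rhs = 17, matching y values: none (0 points).
  x = 10: rhs = 18, matching y values: 8, 15 (2 points).
  x = 11: rhs = 10, matching y values: none (0 points).
  x = 12: rhs = 22, matching y values: none (0 points).
  x = 13: rhs = 14, matching y values: none (0 points).
  x = 14: rhs = 15, matching y values: none (0 points).
  x = 15: rhs = 8, matching y values: 10, 13 (2 points).
  x = 16: rhs = 22, matching y values: none (0 points).
  x = 17: rhs = 17, matching y values: none (0 points).
  x = 18: rhs = 22, matching y values: none (0 points).
  x = 19: rhs = 20, matching y values: none (0 points).
  x = 20: rhs = 17, matching y values: none (0 points).
  x = 21: rhs = 19, matching y values: none (0 points).
  x = 22: rhs = 9, matching y values: 3, 20 (2 points).
Total affine count: 15.
Full point count |E(F_23)| = 15 + 1 = 16.
Hasse bound: |16 − (23+1)| = |-8| = 8 ≤ 2√23 ≈ 9.5917 ✓.


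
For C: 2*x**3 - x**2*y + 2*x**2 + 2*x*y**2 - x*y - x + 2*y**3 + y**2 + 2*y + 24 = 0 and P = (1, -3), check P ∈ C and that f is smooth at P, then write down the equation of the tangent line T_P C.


Tangent line at P: 36*x + 36*y + 72 = 0.

Step 1: f(1, -3) = 0, so P lies on C.
Step 2: partial derivatives
  f_x(x, y) = 6*x**2 - 2*x*y + 4*x + 2*y**2 - y - 1, f_y(x, y) = -x**2 + 4*x*y - x + 6*y**2 + 2*y + 2.
  f_x(P) = 36, f_y(P) = 36 (gradient nonzero, so P is smooth).
Step 3: tangent line at P: 36·(x − 1) + 36·(y − -3) = 0.
Expanding: 36*x + 36*y + 72 = 0.


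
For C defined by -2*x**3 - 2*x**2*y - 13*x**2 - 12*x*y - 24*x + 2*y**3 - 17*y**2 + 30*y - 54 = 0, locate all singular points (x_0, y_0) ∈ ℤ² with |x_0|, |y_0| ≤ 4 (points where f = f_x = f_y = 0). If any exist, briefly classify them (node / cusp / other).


Singular points: {(-3, 3)}; classification: node.

Compute partial derivatives:
  f_x = -6*x**2 - 4*x*y - 26*x - 12*y - 24.
  f_y = -2*x**2 - 12*x + 6*y**2 - 34*y + 30.
Scan x_0 ∈ {−4, ..., 4}. For each x_0, f_y(x_0, y) is a polynomial in y; find its integer roots y ∈ {−4, ..., 4}, then test f_x and f at those candidates.
  x = -4: f_y(-4, y) = 6*y**2 - 34*y + 46; no integer root y with |y| ≤ 4.
  x = -3: f_y(-3, y) = 6*y**2 - 34*y + 48; vanishes at y ∈ {3}. (-3, 3): f_x = 0, f = 0 — SINGULAR.
  x = -2: f_y(-2, y) = 6*y**2 - 34*y + 46; no integer root y with |y| ≤ 4.
  x = -1: f_y(-1, y) = 6*y**2 - 34*y + 40; vanishes at y ∈ {4}. (-1, 4): f_x = -36 ≠ 0.
  x = 0: f_y(0, y) = 6*y**2 - 34*y + 30; no integer root y with |y| ≤ 4.
  x = 1: f_y(1, y) = 6*y**2 - 34*y + 16; no integer root y with |y| ≤ 4.
  x = 2: f_y(2, y) = 6*y**2 - 34*y - 2; no integer root y with |y| ≤ 4.
  x = 3: f_y(3, y) = 6*y**2 - 34*y - 24; no integer root y with |y| ≤ 4.
  x = 4: f_y(4, y) = 6*y**2 - 34*y - 50; no integer root y with |y| ≤ 4.
Only singular point on the grid: (-3, 3).
Classify: substitute x = -3 + u, y = 3 + v and expand: f = -2*u**3 - 2*u**2*v - u**2 + 2*v**3 + v**2.
No constant or linear terms (consistent with a singular point). Quadratic part: -u**2 + v**2. Cubic part: -2*u**3 - 2*u**2*v + 2*v**3.
The quadratic part v**2 - u**2 = (v − u)(v + u) splits into two distinct linear factors, so there are two distinct tangent lines y − 3 = ±(x − -3) — this is a node (ordinary double point).
Classification: node.


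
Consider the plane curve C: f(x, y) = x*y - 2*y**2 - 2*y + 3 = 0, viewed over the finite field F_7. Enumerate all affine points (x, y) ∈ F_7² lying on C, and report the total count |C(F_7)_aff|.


Affine F_7-points: {(0, 3), (1, 1), (1, 2), (3, 5), (3, 6), (4, 4)}; count = 6.

For each of the 49 pairs (x, y) ∈ F_7², evaluate f(x, y) mod 7. Record the zeros.
  x = 0: [0↦3, 1↦6, 2↦5, 3↦0, 4↦5, 5↦6, 6↦3]  zeros at y ∈ {3}
  x = 1: [0↦3, 1↦0, 2↦0, 3↦3, 4↦2, 5↦4, 6↦2]  zeros at y ∈ {1, 2}
  x = 2: [0↦3, 1↦1, 2↦2, 3↦6, 4↦6, 5↦2, 6↦1]  zeros at y ∈ ∅
  x = 3: [0↦3, 1↦2, 2↦4, 3↦2, 4↦3, 5↦0, 6↦0]  zeros at y ∈ {5, 6}
  x = 4: [0↦3, 1↦3, 2↦6, 3↦5, 4↦0, 5↦5, 6↦6]  zeros at y ∈ {4}
  x = 5: [0↦3, 1↦4, 2↦1, 3↦1, 4↦4, 5↦3, 6↦5]  zeros at y ∈ ∅
  x = 6: [0↦3, 1↦5, 2↦3, 3↦4, 4↦1, 5↦1, 6↦4]  zeros at y ∈ ∅
Collecting zeros: affine points = {(0, 3), (1, 1), (1, 2), (3, 5), (3, 6), (4, 4)}.
Total count |C(F_7)_aff| = 6.


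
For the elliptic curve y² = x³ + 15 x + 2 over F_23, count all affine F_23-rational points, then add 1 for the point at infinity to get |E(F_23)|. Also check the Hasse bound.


Affine points = {(0, 5), (0, 18), (1, 8), (1, 15), (5, 8), (5, 15), (6, 3), (6, 20), (7, 6), (7, 17), (8, 6), (8, 17), (10, 5), (10, 18), (11, 7), (11, 16), (12, 1), (12, 22), (13, 5), (13, 18), (14, 9), (14, 14), (17, 8), (17, 15), (18, 3), (18, 20), (19, 4), (19, 19), (22, 3), (22, 20)}; affine count = 30; |E(F_23)| = 31.

Discriminant check: Δ ∝ 4a³ + 27b² = 4·15³ + 27·2² = 4·3375 + 27·4 ≡ 15 (mod 23). Nonzero ⇒ E is nonsingular.
For each x ∈ F_23, compute rhs = x³ + 15·x + 2 mod 23, then count y ∈ F_23 with y² ≡ rhs.
  x = 0: rhs = 2, matching y values: 5, 18 (2 points).
  x = 1: rhs = 18, matching y values: 8, 15 (2 points).
  x = 2: rhs = 17, matching y values: none (0 points).
  x = 3: rhs = 5, matching y values: none (0 points).
  x = 4: rhs = 11, matching y values: none (0 points).
  x = 5: rhs = 18, matching y values: 8, 15 (2 points).
  x = 6: rhs = 9, matching y values: 3, 20 (2 points).
  x = 7: rhs = 13, matching y values: 6, 17 (2 points).
  x = 8: rhs = 13, matching y values: 6, 17 (2 points).
  x = 9: rhs = 15, matching y values: none (0 points).
  x = 10: rhs = 2, matching y values: 5, 18 (2 points).
  x = 11: rhs = 3, matching y values: 7, 16 (2 points).
  x = 12: rhs = 1, matching y values: 1, 22 (2 points).
  x = 13: rhs = 2, matching y values: 5, 18 (2 points).
  x = 14: rhs = 12, matching y values: 9, 14 (2 points).
  x = 15: rhs = 14, matching y values: none (0 points).
  x = 16: rhs = 14, matching y values: none (0 points).
  x = 17: rhs = 18, matching y values: 8, 15 (2 points).
  x = 18: rhs = 9, matching y values: 3, 20 (2 points).
  x = 19: rhs = 16, matching y values: 4, 19 (2 points).
  x = 20: rhs = 22, matching y values: none (0 points).
  x = 21: rhs = 10, matching y values: none (0 points).
  x = 22: rhs = 9, matching y values: 3, 20 (2 points).
Total affine count: 30.
Full point count |E(F_23)| = 30 + 1 = 31.
Hasse bound: |31 − (23+1)| = |7| = 7 ≤ 2√23 ≈ 9.5917 ✓.


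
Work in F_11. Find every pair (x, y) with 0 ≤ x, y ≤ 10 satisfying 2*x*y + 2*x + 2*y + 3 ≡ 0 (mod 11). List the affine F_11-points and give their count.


Affine F_11-points: {(0, 4), (1, 7), (2, 8), (3, 3), (4, 0), (5, 9), (6, 6), (7, 1), (8, 2), (9, 5)}; count = 10.

For each of the 121 pairs (x, y) ∈ F_11², evaluate f(x, y) mod 11. Record the zeros.
  x = 0: [0↦3, 1↦5, 2↦7, 3↦9, 4↦0, 5↦2, 6↦4, 7↦6, 8↦8, 9↦10, 10↦1]  zeros at y ∈ {4}
  x = 1: [0↦5, 1↦9, 2↦2, 3↦6, 4↦10, 5↦3, 6↦7, 7↦0, 8↦4, 9↦8, 10↦1]  zeros at y ∈ {7}
  x = 2: [0↦7, 1↦2, 2↦8, 3↦3, 4↦9, 5↦4, 6↦10, 7↦5, 8↦0, 9↦6, 10↦1]  zeros at y ∈ {8}
  x = 3: [0↦9, 1↦6, 2↦3, 3↦0, 4↦8, 5↦5, 6↦2, 7↦10, 8↦7, 9↦4, 10↦1]  zeros at y ∈ {3}
  x = 4: [0↦0, 1↦10, 2↦9, 3↦8, 4↦7, 5↦6, 6↦5, 7↦4, 8↦3, 9↦2, 10↦1]  zeros at y ∈ {0}
  x = 5: [0↦2, 1↦3, 2↦4, 3↦5, 4↦6, 5↦7, 6↦8, 7↦9, 8↦10, 9↦0, 10↦1]  zeros at y ∈ {9}
  x = 6: [0↦4, 1↦7, 2↦10, 3↦2, 4↦5, 5↦8, 6↦0, 7↦3, 8↦6, 9↦9, 10↦1]  zeros at y ∈ {6}
  x = 7: [0↦6, 1↦0, 2↦5, 3↦10, 4↦4, 5↦9, 6↦3, 7↦8, 8↦2, 9↦7, 10↦1]  zeros at y ∈ {1}
  x = 8: [0↦8, 1↦4, 2↦0, 3↦7, 4↦3, 5↦10, 6↦6, 7↦2, 8↦9, 9↦5, 10↦1]  zeros at y ∈ {2}
  x = 9: [0↦10, 1↦8, 2↦6, 3↦4, 4↦2, 5↦0, 6↦9, 7↦7, 8↦5, 9↦3, 10↦1]  zeros at y ∈ {5}
  x = 10: [0↦1, 1↦1, 2↦1, 3↦1, 4↦1, 5↦1, 6↦1, 7↦1, 8↦1, 9↦1, 10↦1]  zeros at y ∈ ∅
Collecting zeros: affine points = {(0, 4), (1, 7), (2, 8), (3, 3), (4, 0), (5, 9), (6, 6), (7, 1), (8, 2), (9, 5)}.
Total count |C(F_11)_aff| = 10.


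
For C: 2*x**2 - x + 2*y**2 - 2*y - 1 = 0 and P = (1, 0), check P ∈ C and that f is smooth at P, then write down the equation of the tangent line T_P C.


Tangent line at P: 3*x - 2*y - 3 = 0.

Step 1: f(1, 0) = 0, so P lies on C.
Step 2: partial derivatives
  f_x(x, y) = 4*x - 1, f_y(x, y) = 4*y - 2.
  f_x(P) = 3, f_y(P) = -2 (gradient nonzero, so P is smooth).
Step 3: tangent line at P: 3·(x − 1) + -2·(y − 0) = 0.
Expanding: 3*x - 2*y - 3 = 0.


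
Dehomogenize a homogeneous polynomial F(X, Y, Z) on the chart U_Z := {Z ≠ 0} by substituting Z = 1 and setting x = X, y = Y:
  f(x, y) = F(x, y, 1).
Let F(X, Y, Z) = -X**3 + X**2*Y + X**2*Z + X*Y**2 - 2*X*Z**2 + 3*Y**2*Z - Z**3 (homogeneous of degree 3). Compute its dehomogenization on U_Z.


f(x, y) = -x**3 + x**2*y + x**2 + x*y**2 - 2*x + 3*y**2 - 1

On U_Z we set Z = 1. Each monomial c·X^i·Y^j·Z^k in F becomes c·x^i·y^j·1^k = c·x^i·y^j.
Substituting Z = 1: F(X, Y, 1) = -x**3 + x**2*y + x**2 + x*y**2 - 2*x + 3*y**2 - 1.
Note: deg(f) ≤ deg(F) = 3; strict inequality happens when F is divisible by Z (lost terms).


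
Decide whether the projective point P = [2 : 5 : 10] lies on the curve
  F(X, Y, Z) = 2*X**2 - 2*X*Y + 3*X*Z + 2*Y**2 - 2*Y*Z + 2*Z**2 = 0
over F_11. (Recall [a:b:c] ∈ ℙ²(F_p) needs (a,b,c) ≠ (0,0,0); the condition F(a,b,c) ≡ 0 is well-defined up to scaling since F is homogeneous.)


F(2,5,10) ≡ 0 (mod 11); P is on the curve.

Evaluate F(2, 5, 10) term-by-term (mod 11).
  2*X**2 ↦ 2·4·1·1 = 8
  -2*X*Y ↦ -2·2·5·1 = -20
  3*X*Z ↦ 3·2·1·10 = 60
  2*Y**2 ↦ 2·1·25·1 = 50
  -2*Y*Z ↦ -2·1·5·10 = -100
  2*Z**2 ↦ 2·1·1·100 = 200
Sum: F(2, 5, 10) = (8) + (-20) + (60) + (50) + (-100) + (200) = 198.
Reducing mod 11: 198 ≡ 0 (mod 11).
Since F(a, b, c) ≡ 0 (mod 11), P lies on the curve.


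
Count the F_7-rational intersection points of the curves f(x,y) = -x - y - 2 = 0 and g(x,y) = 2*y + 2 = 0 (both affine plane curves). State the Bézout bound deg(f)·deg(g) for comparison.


Common zeros: {(6, 6)}; count = 1; Bézout bound = 1.

deg(f) = 1, deg(g) = 1, so Bézout bound = 1.
Scan x ∈ F_7. For each x, list the y ∈ F_7 with f(x, y) ≡ 0 and those with g(x, y) ≡ 0 (mod 7); the common zeros in that column are the intersection.
  x = 0: f ≡ 0 at y ∈ {5}; g ≡ 0 at y ∈ {6}; common: ∅.
  x = 1: f ≡ 0 at y ∈ {4}; g ≡ 0 at y ∈ {6}; common: ∅.
  x = 2: f ≡ 0 at y ∈ {3}; g ≡ 0 at y ∈ {6}; common: ∅.
  x = 3: f ≡ 0 at y ∈ {2}; g ≡ 0 at y ∈ {6}; common: ∅.
  x = 4: f ≡ 0 at y ∈ {1}; g ≡ 0 at y ∈ {6}; common: ∅.
  x = 5: f ≡ 0 at y ∈ {0}; g ≡ 0 at y ∈ {6}; common: ∅.
  x = 6: f ≡ 0 at y ∈ {6}; g ≡ 0 at y ∈ {6}; common: {6}.
Collecting: common zeros = {(6, 6)}, so the count is 1.
Comparison with the Bézout bound: 1 ≤ 1 = deg(f)·deg(g), as expected for curves with no common component (the bound is attained).


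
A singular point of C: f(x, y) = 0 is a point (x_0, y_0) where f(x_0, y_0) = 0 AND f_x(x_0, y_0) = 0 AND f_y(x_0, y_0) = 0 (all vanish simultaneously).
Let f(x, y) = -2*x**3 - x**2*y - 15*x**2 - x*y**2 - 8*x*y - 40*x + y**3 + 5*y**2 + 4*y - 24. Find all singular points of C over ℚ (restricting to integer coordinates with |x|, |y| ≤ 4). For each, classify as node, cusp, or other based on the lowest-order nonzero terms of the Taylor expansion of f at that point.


Singular points: {(-2, -2)}; classification: node.

Compute partial derivatives:
  f_x = -6*x**2 - 2*x*y - 30*x - y**2 - 8*y - 40.
  f_y = -x**2 - 2*x*y - 8*x + 3*y**2 + 10*y + 4.
Scan x_0 ∈ {−4, ..., 4}. For each x_0, f_y(x_0, y) is a polynomial in y; find its integer roots y ∈ {−4, ..., 4}, then test f_x and f at those candidates.
  x = -4: f_y(-4, y) = 3*y**2 + 18*y + 20; no integer root y with |y| ≤ 4.
  x = -3: f_y(-3, y) = 3*y**2 + 16*y + 19; no integer root y with |y| ≤ 4.
  x = -2: f_y(-2, y) = 3*y**2 + 14*y + 16; vanishes at y ∈ {-2}. (-2, -2): f_x = 0, f = 0 — SINGULAR.
  x = -1: f_y(-1, y) = 3*y**2 + 12*y + 11; no integer root y with |y| ≤ 4.
  x = 0: f_y(0, y) = 3*y**2 + 10*y + 4; no integer root y with |y| ≤ 4.
  x = 1: f_y(1, y) = 3*y**2 + 8*y - 5; no integer root y with |y| ≤ 4.
  x = 2: f_y(2, y) = 3*y**2 + 6*y - 16; no integer root y with |y| ≤ 4.
  x = 3: f_y(3, y) = 3*y**2 + 4*y - 29; no integer root y with |y| ≤ 4.
  x = 4: f_y(4, y) = 3*y**2 + 2*y - 44; no integer root y with |y| ≤ 4.
Only singular point on the grid: (-2, -2).
Classify: substitute x = -2 + u, y = -2 + v and expand: f = -2*u**3 - u**2*v - u**2 - u*v**2 + v**3 + v**2.
No constant or linear terms (consistent with a singular point). Quadratic part: -u**2 + v**2. Cubic part: -2*u**3 - u**2*v - u*v**2 + v**3.
The quadratic part v**2 - u**2 = (v − u)(v + u) splits into two distinct linear factors, so there are two distinct tangent lines y − -2 = ±(x − -2) — this is a node (ordinary double point).
Classification: node.


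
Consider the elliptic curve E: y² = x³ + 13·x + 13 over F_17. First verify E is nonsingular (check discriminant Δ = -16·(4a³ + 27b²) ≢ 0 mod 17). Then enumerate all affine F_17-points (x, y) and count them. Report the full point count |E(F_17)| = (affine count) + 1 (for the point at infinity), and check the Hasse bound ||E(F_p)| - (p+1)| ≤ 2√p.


Affine points = {(0, 8), (0, 9), (2, 8), (2, 9), (5, 4), (5, 13), (6, 1), (6, 16), (8, 0), (9, 3), (9, 14), (10, 2), (10, 15), (11, 5), (11, 12), (13, 4), (13, 13), (14, 7), (14, 10), (15, 8), (15, 9), (16, 4), (16, 13)}; affine count = 23; |E(F_17)| = 24.

Discriminant check: Δ ∝ 4a³ + 27b² = 4·13³ + 27·13² = 4·2197 + 27·169 ≡ 6 (mod 17). Nonzero ⇒ E is nonsingular.
For each x ∈ F_17, compute rhs = x³ + 13·x + 13 mod 17, then count y ∈ F_17 with y² ≡ rhs.
  x = 0: rhs = 13, matching y values: 8, 9 (2 points).
  x = 1: rhs = 10, matching y values: none (0 points).
  x = 2: rhs = 13, matching y values: 8, 9 (2 points).
  x = 3: rhs = 11, matching y values: none (0 points).
  x = 4: rhs = 10, matching y values: none (0 points).
  x = 5: rhs = 16, matching y values: 4, 13 (2 points).
  x = 6: rhs = 1, matching y values: 1, 16 (2 points).
  x = 7: rhs = 5, matching y values: none (0 points).
  x = 8: rhs = 0, matching y values: 0 (1 points).
  x = 9: rhs = 9, matching y values: 3, 14 (2 points).
  x = 10: rhs = 4, matching y values: 2, 15 (2 points).
  x = 11: rhs = 8, matching y values: 5, 12 (2 points).
  x = 12: rhs = 10, matching y values: none (0 points).
  x = 13: rhs = 16, matching y values: 4, 13 (2 points).
  x = 14: rhs = 15, matching y values: 7, 10 (2 points).
  x = 15: rhs = 13, matching y values: 8, 9 (2 points).
  x = 16: rhs = 16, matching y values: 4, 13 (2 points).
Total affine count: 23.
Full point count |E(F_17)| = 23 + 1 = 24.
Hasse bound: |24 − (17+1)| = |6| = 6 ≤ 2√17 ≈ 8.2462 ✓.


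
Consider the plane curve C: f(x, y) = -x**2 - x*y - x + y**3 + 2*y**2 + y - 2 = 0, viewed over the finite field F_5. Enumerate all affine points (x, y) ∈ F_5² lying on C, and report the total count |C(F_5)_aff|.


Affine F_5-points: {(3, 3)}; count = 1.

For each of the 25 pairs (x, y) ∈ F_5², evaluate f(x, y) mod 5. Record the zeros.
  x = 0: [0↦3, 1↦2, 2↦1, 3↦1, 4↦3]  zeros at y ∈ ∅
  x = 1: [0↦1, 1↦4, 2↦2, 3↦1, 4↦2]  zeros at y ∈ ∅
  x = 2: [0↦2, 1↦4, 2↦1, 3↦4, 4↦4]  zeros at y ∈ ∅
  x = 3: [0↦1, 1↦2, 2↦3, 3↦0, 4↦4]  zeros at y ∈ {3}
  x = 4: [0↦3, 1↦3, 2↦3, 3↦4, 4↦2]  zeros at y ∈ ∅
Collecting zeros: affine points = {(3, 3)}.
Total count |C(F_5)_aff| = 1.


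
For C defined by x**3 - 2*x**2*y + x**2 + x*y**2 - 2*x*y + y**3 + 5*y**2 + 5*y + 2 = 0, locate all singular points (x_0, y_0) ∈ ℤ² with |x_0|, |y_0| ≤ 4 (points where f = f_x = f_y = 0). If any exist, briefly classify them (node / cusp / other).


Singular points: {(-1, -1)}; classification: cusp.

Compute partial derivatives:
  f_x = 3*x**2 - 4*x*y + 2*x + y**2 - 2*y.
  f_y = -2*x**2 + 2*x*y - 2*x + 3*y**2 + 10*y + 5.
Scan x_0 ∈ {−4, ..., 4}. For each x_0, f_y(x_0, y) is a polynomial in y; find its integer roots y ∈ {−4, ..., 4}, then test f_x and f at those candidates.
  x = -4: f_y(-4, y) = 3*y**2 + 2*y - 19; no integer root y with |y| ≤ 4.
  x = -3: f_y(-3, y) = 3*y**2 + 4*y - 7; vanishes at y ∈ {1}. (-3, 1): f_x = 32 ≠ 0.
  x = -2: f_y(-2, y) = 3*y**2 + 6*y + 1; no integer root y with |y| ≤ 4.
  x = -1: f_y(-1, y) = 3*y**2 + 8*y + 5; vanishes at y ∈ {-1}. (-1, -1): f_x = 0, f = 0 — SINGULAR.
  x = 0: f_y(0, y) = 3*y**2 + 10*y + 5; no integer root y with |y| ≤ 4.
  x = 1: f_y(1, y) = 3*y**2 + 12*y + 1; no integer root y with |y| ≤ 4.
  x = 2: f_y(2, y) = 3*y**2 + 14*y - 7; no integer root y with |y| ≤ 4.
  x = 3: f_y(3, y) = 3*y**2 + 16*y - 19; vanishes at y ∈ {1}. (3, 1): f_x = 20 ≠ 0.
  x = 4: f_y(4, y) = 3*y**2 + 18*y - 35; no integer root y with |y| ≤ 4.
Only singular point on the grid: (-1, -1).
Classify: substitute x = -1 + u, y = -1 + v and expand: f = u**3 - 2*u**2*v + u*v**2 + v**3 + v**2.
No constant or linear terms (consistent with a singular point). Quadratic part: v**2. Cubic part: u**3 - 2*u**2*v + u*v**2 + v**3.
The quadratic part v**2 is a perfect square, so there is a single (double) tangent line v = 0, i.e. y = -1. Restricting the cubic part to that line (v = 0) leaves u**3 ≠ 0, so f is not divisible by v and the branch is v² ≈ -u**3 to lowest order — this is a cusp.
Classification: cusp.


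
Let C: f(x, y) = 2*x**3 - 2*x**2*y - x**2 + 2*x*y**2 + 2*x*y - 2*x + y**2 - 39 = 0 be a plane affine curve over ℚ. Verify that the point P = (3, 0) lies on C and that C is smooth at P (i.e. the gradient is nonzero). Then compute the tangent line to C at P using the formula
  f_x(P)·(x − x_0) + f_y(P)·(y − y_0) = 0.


Tangent line at P: 46*x - 12*y - 138 = 0.

Step 1: f(3, 0) = 0, so P lies on C.
Step 2: partial derivatives
  f_x(x, y) = 6*x**2 - 4*x*y - 2*x + 2*y**2 + 2*y - 2, f_y(x, y) = -2*x**2 + 4*x*y + 2*x + 2*y.
  f_x(P) = 46, f_y(P) = -12 (gradient nonzero, so P is smooth).
Step 3: tangent line at P: 46·(x − 3) + -12·(y − 0) = 0.
Expanding: 46*x - 12*y - 138 = 0.


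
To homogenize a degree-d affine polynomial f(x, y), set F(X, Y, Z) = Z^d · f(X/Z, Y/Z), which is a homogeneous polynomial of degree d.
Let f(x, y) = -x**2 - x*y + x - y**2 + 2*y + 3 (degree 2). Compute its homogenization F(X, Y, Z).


F(X, Y, Z) = -X**2 - X*Y + X*Z - Y**2 + 2*Y*Z + 3*Z**2

deg(f) = 2.
Substitute x = X/Z, y = Y/Z into f, then multiply by Z^2.
  monomial -1·x^2·y^0 ↦ -1·X^2·Y^0·Z^0.
  monomial -1·x^1·y^1 ↦ -1·X^1·Y^1·Z^0.
  monomial 1·x^1·y^0 ↦ 1·X^1·Y^0·Z^1.
  monomial -1·x^0·y^2 ↦ -1·X^0·Y^2·Z^0.
  monomial 2·x^0·y^1 ↦ 2·X^0·Y^1·Z^1.
  monomial 3·x^0·y^0 ↦ 3·X^0·Y^0·Z^2.
Collecting: F(X, Y, Z) = -X**2 - X*Y + X*Z - Y**2 + 2*Y*Z + 3*Z**2.


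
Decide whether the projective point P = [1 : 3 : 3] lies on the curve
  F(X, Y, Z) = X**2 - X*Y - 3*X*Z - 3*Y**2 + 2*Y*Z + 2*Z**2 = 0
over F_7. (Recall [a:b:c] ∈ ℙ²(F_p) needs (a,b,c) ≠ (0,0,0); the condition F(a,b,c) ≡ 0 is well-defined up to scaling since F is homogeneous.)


F(1,3,3) ≡ 5 (mod 7); P is NOT on the curve.

Evaluate F(1, 3, 3) term-by-term (mod 7).
  X**2 ↦ 1·1·1·1 = 1
  -X*Y ↦ -1·1·3·1 = -3
  -3*X*Z ↦ -3·1·1·3 = -9
  -3*Y**2 ↦ -3·1·9·1 = -27
  2*Y*Z ↦ 2·1·3·3 = 18
  2*Z**2 ↦ 2·1·1·9 = 18
Sum: F(1, 3, 3) = (1) + (-3) + (-9) + (-27) + (18) + (18) = -2.
Reducing mod 7: -2 ≡ 5 (mod 7).
Since F(a, b, c) ≡ 5 ≠ 0 (mod 7), P does NOT lie on the curve.


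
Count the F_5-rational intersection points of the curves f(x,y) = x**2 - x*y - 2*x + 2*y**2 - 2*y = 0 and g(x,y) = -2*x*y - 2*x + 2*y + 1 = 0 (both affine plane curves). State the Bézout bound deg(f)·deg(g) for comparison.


Common zeros: ∅; count = 0; Bézout bound = 4.

deg(f) = 2, deg(g) = 2, so Bézout bound = 4.
Scan x ∈ F_5. For each x, list the y ∈ F_5 with f(x, y) ≡ 0 and those with g(x, y) ≡ 0 (mod 5); the common zeros in that column are the intersection.
  x = 0: f ≡ 0 at y ∈ {0, 1}; g ≡ 0 at y ∈ {2}; common: ∅.
  x = 1: f ≡ 0 at y ∈ ∅; g ≡ 0 at y ∈ ∅; common: ∅.
  x = 2: f ≡ 0 at y ∈ {0, 2}; g ≡ 0 at y ∈ {1}; common: ∅.
  x = 3: f ≡ 0 at y ∈ {1, 4}; g ≡ 0 at y ∈ {0}; common: ∅.
  x = 4: f ≡ 0 at y ∈ ∅; g ≡ 0 at y ∈ {3}; common: ∅.
Collecting: common zeros = ∅, so the count is 0.
Comparison with the Bézout bound: 0 ≤ 4 = deg(f)·deg(g), as expected for curves with no common component (the affine F_5-count falls short of the bound because intersections may lie at infinity, over extension fields, or carry multiplicity).


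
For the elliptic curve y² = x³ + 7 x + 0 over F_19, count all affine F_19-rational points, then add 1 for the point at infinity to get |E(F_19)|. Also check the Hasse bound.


Affine points = {(0, 0), (4, 4), (4, 15), (6, 7), (6, 12), (8, 6), (8, 13), (10, 5), (10, 14), (12, 8), (12, 11), (14, 7), (14, 12), (16, 3), (16, 16), (17, 4), (17, 15), (18, 7), (18, 12)}; affine count = 19; |E(F_19)| = 20.

Discriminant check: Δ ∝ 4a³ + 27b² = 4·7³ + 27·0² = 4·343 + 27·0 ≡ 4 (mod 19). Nonzero ⇒ E is nonsingular.
For each x ∈ F_19, compute rhs = x³ + 7·x + 0 mod 19, then count y ∈ F_19 with y² ≡ rhs.
  x = 0: rhs = 0, matching y values: 0 (1 points).
  x = 1: rhs = 8, matching y values: none (0 points).
  x = 2: rhs = 3, matching y values: none (0 points).
  x = 3: rhs = 10, matching y values: none (0 points).
  x = 4: rhs = 16, matching y values: 4, 15 (2 points).
  x = 5: rhs = 8, matching y values: none (0 points).
  x = 6: rhs = 11, matching y values: 7, 12 (2 points).
  x = 7: rhs = 12, matching y values: none (0 points).
  x = 8: rhs = 17, matching y values: 6, 13 (2 points).
  x = 9: rhs = 13, matching y values: none (0 points).
  x = 10: rhs = 6, matching y values: 5, 14 (2 points).
  x = 11: rhs = 2, matching y values: none (0 points).
  x = 12: rhs = 7, matching y values: 8, 11 (2 points).
  x = 13: rhs = 8, matching y values: none (0 points).
  x = 14: rhs = 11, matching y values: 7, 12 (2 points).
  x = 15: rhs = 3, matching y values: none (0 points).
  x = 16: rhs = 9, matching y values: 3, 16 (2 points).
  x = 17: rhs = 16, matching y values: 4, 15 (2 points).
  x = 18: rhs = 11, matching y values: 7, 12 (2 points).
Total affine count: 19.
Full point count |E(F_19)| = 19 + 1 = 20.
Hasse bound: |20 − (19+1)| = |0| = 0 ≤ 2√19 ≈ 8.7178 ✓.


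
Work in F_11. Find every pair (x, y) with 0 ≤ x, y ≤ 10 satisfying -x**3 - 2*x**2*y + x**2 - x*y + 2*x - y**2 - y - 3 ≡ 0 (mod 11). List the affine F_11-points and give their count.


Affine F_11-points: {(0, 5), (1, 3), (1, 4), (4, 2), (4, 5), (5, 2), (5, 8), (8, 8), (8, 9), (9, 5), (9, 10), (10, 2), (10, 7)}; count = 13.

For each of the 121 pairs (x, y) ∈ F_11², evaluate f(x, y) mod 11. Record the zeros.
  x = 0: [0↦8, 1↦6, 2↦2, 3↦7, 4↦10, 5↦0, 6↦10, 7↦7, 8↦2, 9↦6, 10↦8]  zeros at y ∈ {5}
  x = 1: [0↦10, 1↦5, 2↦9, 3↦0, 4↦0, 5↦9, 6↦5, 7↦10, 8↦2, 9↦3, 10↦2]  zeros at y ∈ {3, 4}
  x = 2: [0↦8, 1↦7, 2↦4, 3↦10, 4↦3, 5↦5, 6↦5, 7↦3, 8↦10, 9↦4, 10↦7]  zeros at y ∈ ∅
  x = 3: [0↦7, 1↦6, 2↦3, 3↦9, 4↦2, 5↦4, 6↦4, 7↦2, 8↦9, 9↦3, 10↦6]  zeros at y ∈ ∅
  x = 4: [0↦1, 1↦7, 2↦0, 3↦2, 4↦2, 5↦0, 6↦7, 7↦1, 8↦4, 9↦5, 10↦4]  zeros at y ∈ {2, 5}
  x = 5: [0↦6, 1↦4, 2↦0, 3↦5, 4↦8, 5↦9, 6↦8, 7↦5, 8↦0, 9↦4, 10↦6]  zeros at y ∈ {2, 8}
  x = 6: [0↦5, 1↦2, 2↦8, 3↦1, 4↦3, 5↦3, 6↦1, 7↦8, 8↦2, 9↦5, 10↦6]  zeros at y ∈ ∅
  x = 7: [0↦3, 1↦6, 2↦7, 3↦6, 4↦3, 5↦9, 6↦2, 7↦4, 8↦4, 9↦2, 10↦9]  zeros at y ∈ ∅
  x = 8: [0↦5, 1↦10, 2↦2, 3↦3, 4↦2, 5↦10, 6↦5, 7↦9, 8↦0, 9↦0, 10↦9]  zeros at y ∈ {8, 9}
  x = 9: [0↦5, 1↦8, 2↦9, 3↦8, 4↦5, 5↦0, 6↦4, 7↦6, 8↦6, 9↦4, 10↦0]  zeros at y ∈ {5, 10}
  x = 10: [0↦8, 1↦5, 2↦0, 3↦4, 4↦6, 5↦6, 6↦4, 7↦0, 8↦5, 9↦8, 10↦9]  zeros at y ∈ {2, 7}
Collecting zeros: affine points = {(0, 5), (1, 3), (1, 4), (4, 2), (4, 5), (5, 2), (5, 8), (8, 8), (8, 9), (9, 5), (9, 10), (10, 2), (10, 7)}.
Total count |C(F_11)_aff| = 13.


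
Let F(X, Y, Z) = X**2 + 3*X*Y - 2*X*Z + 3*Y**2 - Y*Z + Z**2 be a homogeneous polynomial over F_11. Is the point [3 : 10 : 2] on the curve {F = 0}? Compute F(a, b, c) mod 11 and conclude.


F(3,10,2) ≡ 8 (mod 11); P is NOT on the curve.

Evaluate F(3, 10, 2) term-by-term (mod 11).
  X**2 ↦ 1·9·1·1 = 9
  3*X*Y ↦ 3·3·10·1 = 90
  -2*X*Z ↦ -2·3·1·2 = -12
  3*Y**2 ↦ 3·1·100·1 = 300
  -Y*Z ↦ -1·1·10·2 = -20
  Z**2 ↦ 1·1·1·4 = 4
Sum: F(3, 10, 2) = (9) + (90) + (-12) + (300) + (-20) + (4) = 371.
Reducing mod 11: 371 ≡ 8 (mod 11).
Since F(a, b, c) ≡ 8 ≠ 0 (mod 11), P does NOT lie on the curve.


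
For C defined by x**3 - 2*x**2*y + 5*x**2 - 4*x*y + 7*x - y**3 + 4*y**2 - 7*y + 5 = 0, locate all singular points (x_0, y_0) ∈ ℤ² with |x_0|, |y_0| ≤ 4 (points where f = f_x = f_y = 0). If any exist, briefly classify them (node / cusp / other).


Singular points: {(-1, 1)}; classification: cusp.

Compute partial derivatives:
  f_x = 3*x**2 - 4*x*y + 10*x - 4*y + 7.
  f_y = -2*x**2 - 4*x - 3*y**2 + 8*y - 7.
Scan x_0 ∈ {−4, ..., 4}. For each x_0, f_y(x_0, y) is a polynomial in y; find its integer roots y ∈ {−4, ..., 4}, then test f_x and f at those candidates.
  x = -4: f_y(-4, y) = -3*y**2 + 8*y - 23; no integer root y with |y| ≤ 4.
  x = -3: f_y(-3, y) = -3*y**2 + 8*y - 13; no integer root y with |y| ≤ 4.
  x = -2: f_y(-2, y) = -3*y**2 + 8*y - 7; no integer root y with |y| ≤ 4.
  x = -1: f_y(-1, y) = -3*y**2 + 8*y - 5; vanishes at y ∈ {1}. (-1, 1): f_x = 0, f = 0 — SINGULAR.
  x = 0: f_y(0, y) = -3*y**2 + 8*y - 7; no integer root y with |y| ≤ 4.
  x = 1: f_y(1, y) = -3*y**2 + 8*y - 13; no integer root y with |y| ≤ 4.
  x = 2: f_y(2, y) = -3*y**2 + 8*y - 23; no integer root y with |y| ≤ 4.
  x = 3: f_y(3, y) = -3*y**2 + 8*y - 37; no integer root y with |y| ≤ 4.
  x = 4: f_y(4, y) = -3*y**2 + 8*y - 55; no integer root y with |y| ≤ 4.
Only singular point on the grid: (-1, 1).
Classify: substitute x = -1 + u, y = 1 + v and expand: f = u**3 - 2*u**2*v - v**3 + v**2.
No constant or linear terms (consistent with a singular point). Quadratic part: v**2. Cubic part: u**3 - 2*u**2*v - v**3.
The quadratic part v**2 is a perfect square, so there is a single (double) tangent line v = 0, i.e. y = 1. Restricting the cubic part to that line (v = 0) leaves u**3 ≠ 0, so f is not divisible by v and the branch is v² ≈ -u**3 to lowest order — this is a cusp.
Classification: cusp.


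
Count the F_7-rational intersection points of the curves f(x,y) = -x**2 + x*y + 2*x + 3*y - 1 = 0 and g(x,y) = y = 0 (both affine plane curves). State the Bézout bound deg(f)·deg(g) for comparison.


Common zeros: {(1, 0)}; count = 1; Bézout bound = 2.

deg(f) = 2, deg(g) = 1, so Bézout bound = 2.
Scan x ∈ F_7. For each x, list the y ∈ F_7 with f(x, y) ≡ 0 and those with g(x, y) ≡ 0 (mod 7); the common zeros in that column are the intersection.
  x = 0: f ≡ 0 at y ∈ {5}; g ≡ 0 at y ∈ {0}; common: ∅.
  x = 1: f ≡ 0 at y ∈ {0}; g ≡ 0 at y ∈ {0}; common: {0}.
  x = 2: f ≡ 0 at y ∈ {3}; g ≡ 0 at y ∈ {0}; common: ∅.
  x = 3: f ≡ 0 at y ∈ {3}; g ≡ 0 at y ∈ {0}; common: ∅.
  x = 4: f ≡ 0 at y ∈ ∅; g ≡ 0 at y ∈ {0}; common: ∅.
  x = 5: f ≡ 0 at y ∈ {2}; g ≡ 0 at y ∈ {0}; common: ∅.
  x = 6: f ≡ 0 at y ∈ {2}; g ≡ 0 at y ∈ {0}; common: ∅.
Collecting: common zeros = {(1, 0)}, so the count is 1.
Comparison with the Bézout bound: 1 ≤ 2 = deg(f)·deg(g), as expected for curves with no common component (the affine F_7-count falls short of the bound because intersections may lie at infinity, over extension fields, or carry multiplicity).


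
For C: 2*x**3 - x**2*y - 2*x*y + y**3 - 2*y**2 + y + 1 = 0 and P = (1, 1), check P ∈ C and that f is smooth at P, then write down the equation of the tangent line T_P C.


Tangent line at P: 2*x - 3*y + 1 = 0.

Step 1: f(1, 1) = 0, so P lies on C.
Step 2: partial derivatives
  f_x(x, y) = 6*x**2 - 2*x*y - 2*y, f_y(x, y) = -x**2 - 2*x + 3*y**2 - 4*y + 1.
  f_x(P) = 2, f_y(P) = -3 (gradient nonzero, so P is smooth).
Step 3: tangent line at P: 2·(x − 1) + -3·(y − 1) = 0.
Expanding: 2*x - 3*y + 1 = 0.


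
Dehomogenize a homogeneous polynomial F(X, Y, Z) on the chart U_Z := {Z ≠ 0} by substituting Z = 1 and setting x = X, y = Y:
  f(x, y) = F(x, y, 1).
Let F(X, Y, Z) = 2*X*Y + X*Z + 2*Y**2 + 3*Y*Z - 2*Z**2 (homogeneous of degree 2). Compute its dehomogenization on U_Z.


f(x, y) = 2*x*y + x + 2*y**2 + 3*y - 2

On U_Z we set Z = 1. Each monomial c·X^i·Y^j·Z^k in F becomes c·x^i·y^j·1^k = c·x^i·y^j.
Substituting Z = 1: F(X, Y, 1) = 2*x*y + x + 2*y**2 + 3*y - 2.
Note: deg(f) ≤ deg(F) = 2; strict inequality happens when F is divisible by Z (lost terms).


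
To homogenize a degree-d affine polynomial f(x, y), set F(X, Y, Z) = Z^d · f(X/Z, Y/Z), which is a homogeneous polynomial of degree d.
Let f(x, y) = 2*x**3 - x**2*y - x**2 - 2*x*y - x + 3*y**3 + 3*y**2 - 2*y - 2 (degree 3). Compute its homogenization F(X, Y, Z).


F(X, Y, Z) = 2*X**3 - X**2*Y - X**2*Z - 2*X*Y*Z - X*Z**2 + 3*Y**3 + 3*Y**2*Z - 2*Y*Z**2 - 2*Z**3

deg(f) = 3.
Substitute x = X/Z, y = Y/Z into f, then multiply by Z^3.
  monomial 2·x^3·y^0 ↦ 2·X^3·Y^0·Z^0.
  monomial -1·x^2·y^1 ↦ -1·X^2·Y^1·Z^0.
  monomial -1·x^2·y^0 ↦ -1·X^2·Y^0·Z^1.
  monomial -2·x^1·y^1 ↦ -2·X^1·Y^1·Z^1.
  monomial -1·x^1·y^0 ↦ -1·X^1·Y^0·Z^2.
  monomial 3·x^0·y^3 ↦ 3·X^0·Y^3·Z^0.
  monomial 3·x^0·y^2 ↦ 3·X^0·Y^2·Z^1.
  monomial -2·x^0·y^1 ↦ -2·X^0·Y^1·Z^2.
  monomial -2·x^0·y^0 ↦ -2·X^0·Y^0·Z^3.
Collecting: F(X, Y, Z) = 2*X**3 - X**2*Y - X**2*Z - 2*X*Y*Z - X*Z**2 + 3*Y**3 + 3*Y**2*Z - 2*Y*Z**2 - 2*Z**3.


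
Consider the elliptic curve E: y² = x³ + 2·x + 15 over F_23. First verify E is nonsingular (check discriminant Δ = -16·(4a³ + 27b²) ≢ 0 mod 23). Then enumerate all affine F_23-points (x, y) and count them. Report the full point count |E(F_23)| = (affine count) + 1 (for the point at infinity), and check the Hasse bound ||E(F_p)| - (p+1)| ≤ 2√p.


Affine points = {(1, 8), (1, 15), (2, 2), (2, 21), (3, 5), (3, 18), (4, 8), (4, 15), (5, 9), (5, 14), (6, 6), (6, 17), (7, 2), (7, 21), (9, 7), (9, 16), (10, 0), (14, 2), (14, 21), (15, 4), (15, 19), (16, 7), (16, 16), (18, 8), (18, 15), (19, 9), (19, 14), (21, 7), (21, 16), (22, 9), (22, 14)}; affine count = 31; |E(F_23)| = 32.

Discriminant check: Δ ∝ 4a³ + 27b² = 4·2³ + 27·15² = 4·8 + 27·225 ≡ 12 (mod 23). Nonzero ⇒ E is nonsingular.
For each x ∈ F_23, compute rhs = x³ + 2·x + 15 mod 23, then count y ∈ F_23 with y² ≡ rhs.
  x = 0: rhs = 15, matching y values: none (0 points).
  x = 1: rhs = 18, matching y values: 8, 15 (2 points).
  x = 2: rhs = 4, matching y values: 2, 21 (2 points).
  x = 3: rhs = 2, matching y values: 5, 18 (2 points).
  x = 4: rhs = 18, matching y values: 8, 15 (2 points).
  x = 5: rhs = 12, matching y values: 9, 14 (2 points).
  x = 6: rhs = 13, matching y values: 6, 17 (2 points).
  x = 7: rhs = 4, matching y values: 2, 21 (2 points).
  x = 8: rhs = 14, matching y values: none (0 points).
  x = 9: rhs = 3, matching y values: 7, 16 (2 points).
  x = 10: rhs = 0, matching y values: 0 (1 points).
  x = 11: rhs = 11, matching y values: none (0 points).
  x = 12: rhs = 19, matching y values: none (0 points).
  x = 13: rhs = 7, matching y values: none (0 points).
  x = 14: rhs = 4, matching y values: 2, 21 (2 points).
  x = 15: rhs = 16, matching y values: 4, 19 (2 points).
  x = 16: rhs = 3, matching y values: 7, 16 (2 points).
  x = 17: rhs = 17, matching y values: none (0 points).
  x = 18: rhs = 18, matching y values: 8, 15 (2 points).
  x = 19: rhs = 12, matching y values: 9, 14 (2 points).
  x = 20: rhs = 5, matching y values: none (0 points).
  x = 21: rhs = 3, matching y values: 7, 16 (2 points).
  x = 22: rhs = 12, matching y values: 9, 14 (2 points).
Total affine count: 31.
Full point count |E(F_23)| = 31 + 1 = 32.
Hasse bound: |32 − (23+1)| = |8| = 8 ≤ 2√23 ≈ 9.5917 ✓.


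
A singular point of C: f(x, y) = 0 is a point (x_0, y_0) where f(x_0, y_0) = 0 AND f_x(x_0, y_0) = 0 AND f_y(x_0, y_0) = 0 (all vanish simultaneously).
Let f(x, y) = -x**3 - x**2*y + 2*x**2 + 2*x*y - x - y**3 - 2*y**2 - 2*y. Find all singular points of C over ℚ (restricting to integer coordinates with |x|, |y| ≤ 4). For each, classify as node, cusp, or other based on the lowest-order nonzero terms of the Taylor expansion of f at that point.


Singular points: {(1, -1)}; classification: cusp.

Compute partial derivatives:
  f_x = -3*x**2 - 2*x*y + 4*x + 2*y - 1.
  f_y = -x**2 + 2*x - 3*y**2 - 4*y - 2.
Scan x_0 ∈ {−4, ..., 4}. For each x_0, f_y(x_0, y) is a polynomial in y; find its integer roots y ∈ {−4, ..., 4}, then test f_x and f at those candidates.
  x = -4: f_y(-4, y) = -3*y**2 - 4*y - 26; no integer root y with |y| ≤ 4.
  x = -3: f_y(-3, y) = -3*y**2 - 4*y - 17; no integer root y with |y| ≤ 4.
  x = -2: f_y(-2, y) = -3*y**2 - 4*y - 10; no integer root y with |y| ≤ 4.
  x = -1: f_y(-1, y) = -3*y**2 - 4*y - 5; no integer root y with |y| ≤ 4.
  x = 0: f_y(0, y) = -3*y**2 - 4*y - 2; no integer root y with |y| ≤ 4.
  x = 1: f_y(1, y) = -3*y**2 - 4*y - 1; vanishes at y ∈ {-1}. (1, -1): f_x = 0, f = 0 — SINGULAR.
  x = 2: f_y(2, y) = -3*y**2 - 4*y - 2; no integer root y with |y| ≤ 4.
  x = 3: f_y(3, y) = -3*y**2 - 4*y - 5; no integer root y with |y| ≤ 4.
  x = 4: f_y(4, y) = -3*y**2 - 4*y - 10; no integer root y with |y| ≤ 4.
Only singular point on the grid: (1, -1).
Classify: substitute x = 1 + u, y = -1 + v and expand: f = -u**3 - u**2*v - v**3 + v**2.
No constant or linear terms (consistent with a singular point). Quadratic part: v**2. Cubic part: -u**3 - u**2*v - v**3.
The quadratic part v**2 is a perfect square, so there is a single (double) tangent line v = 0, i.e. y = -1. Restricting the cubic part to that line (v = 0) leaves -u**3 ≠ 0, so f is not divisible by v and the branch is v² ≈ u**3 to lowest order — this is a cusp.
Classification: cusp.
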